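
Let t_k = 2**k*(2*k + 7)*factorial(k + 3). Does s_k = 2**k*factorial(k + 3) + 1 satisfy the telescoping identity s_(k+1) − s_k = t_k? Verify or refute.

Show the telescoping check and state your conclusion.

s_(k+1) = 2**(k + 1)*factorial(k + 4) + 1
s_(k+1) − s_k = 2**k*(2*k + 7)*factorial(k + 3)
(s_(k+1) − s_k) − t_k = 0

valid (s_(k+1) − s_k reduces to t_k)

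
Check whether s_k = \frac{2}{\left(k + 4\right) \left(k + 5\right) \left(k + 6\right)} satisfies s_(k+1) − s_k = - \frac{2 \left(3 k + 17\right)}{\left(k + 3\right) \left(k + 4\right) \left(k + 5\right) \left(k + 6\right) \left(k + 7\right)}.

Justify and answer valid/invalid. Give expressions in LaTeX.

s_(k+1) = 2/((k + 5)*(k + 6)*(k + 7))
s_(k+1) − s_k = -6/((k + 4)*(k + 5)*(k + 6)*(k + 7))
(s_(k+1) − s_k) − t_k = 16/((k + 3)*(k + 4)*(k + 5)*(k + 6)*(k + 7))

Invalid: residual \frac{16}{k^{5} + 25 k^{4} + 245 k^{3} + 1175 k^{2} + 2754 k + 2520} ≠ 0.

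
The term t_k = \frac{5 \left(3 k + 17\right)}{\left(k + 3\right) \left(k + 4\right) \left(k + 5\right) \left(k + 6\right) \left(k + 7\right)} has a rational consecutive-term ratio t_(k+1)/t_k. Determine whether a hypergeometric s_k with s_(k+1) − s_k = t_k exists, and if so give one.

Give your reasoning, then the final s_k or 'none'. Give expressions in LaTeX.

s_k = \frac{5 k \left(k^{2} + 13 k + 54\right)}{72 \left(k^{3} + 13 k^{2} + 54 k + 72\right)}

Compute t_(k+1)/t_k: get (k + 3)*(3*k + 20)/((k + 8)*(3*k + 17)).
Take A(k)=k + 3, B(k)=k + 8, C(k)=k + 17/3.
Key eq: (k + 3)·f(k+1) = (k + 7)·f(k) + (k + 17/3).
Bound: deg f ≤ 4.
Solving with deg f ≤ 4: f(k) = k*(k + 5)*(k**2 + 13*k + 54)/216.
So s_k = (B(k−1)f/C)·t_k = (k*(k + 5)*(k + 7)*(k**2 + 13*k + 54)/(72*(3*k + 17)))·t_k = 5*k*(k**2 + 13*k + 54)/(72*(k**3 + 13*k**2 + 54*k + 72)).
Δs = 5*(3*k + 17)/(k**5 + 25*k**4 + 245*k**3 + 1175*k**2 + 2754*k + 2520), as required.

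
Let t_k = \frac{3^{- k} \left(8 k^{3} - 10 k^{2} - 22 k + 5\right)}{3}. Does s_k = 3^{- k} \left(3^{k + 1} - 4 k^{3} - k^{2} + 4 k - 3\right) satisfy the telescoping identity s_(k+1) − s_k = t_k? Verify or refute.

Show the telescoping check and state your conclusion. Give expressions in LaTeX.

Valid — Δs_k = t_k.

s_(k+1) = (9*3**k - 4*k**3 - 13*k**2 - 10*k - 4)/(3*3**k)
s_(k+1) − s_k = (8*k**3 - 10*k**2 - 22*k + 5)/(3*3**k)
(s_(k+1) − s_k) − t_k = 0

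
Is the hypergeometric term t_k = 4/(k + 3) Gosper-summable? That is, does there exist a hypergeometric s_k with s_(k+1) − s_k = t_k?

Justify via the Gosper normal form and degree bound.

Compute t_(k+1)/t_k: get (k + 3)/(k + 4).
So A=k + 3 and B=k + 4, with C=1.
Solve (k + 3)·f(k+1) − (k + 3)·f(k) = 1.
deg f ≤ 0 (via 1,1,0).
Write f(k) = c0. Then LHS − RHS = -1, requiring -1 = 0: contradictory. No certificate.

No. Not Gosper-summable.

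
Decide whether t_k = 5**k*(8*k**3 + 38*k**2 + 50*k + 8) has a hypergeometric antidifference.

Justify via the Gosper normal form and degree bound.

Yes. s_k = 5**k*(2*k**3 + 2*k**2 - 3).

t_(k+1)/t_k = 5*(4*k**3 + 31*k**2 + 75*k + 52)/(4*k**3 + 19*k**2 + 25*k + 4).
Take A(k)=5, B(k)=1, C(k)=k**3 + 19*k**2/4 + 25*k/4 + 1.
f must satisfy (5)·f(k+1) − (1)·f(k) = k**3 + 19*k**2/4 + 25*k/4 + 1.
Bound: deg f ≤ 3.
Match coefficients ⇒ f(k) = (2*k**3 + 2*k**2 - 3)/8.
Certificate R = B(k−1)f/C = (2*k**3 + 2*k**2 - 3)/(2*(4*k**3 + 19*k**2 + 25*k + 4)) gives s_k = 5**k*(2*k**3 + 2*k**2 - 3).
Check: Δs_k = 5**k*(8*k**3 + 38*k**2 + 50*k + 8). ✓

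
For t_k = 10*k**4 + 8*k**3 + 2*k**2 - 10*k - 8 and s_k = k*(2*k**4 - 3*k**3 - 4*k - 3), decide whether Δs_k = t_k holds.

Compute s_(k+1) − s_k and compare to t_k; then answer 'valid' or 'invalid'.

valid; difference matches t_k

s_(k+1) = -(k + 1)*(4*k - 2*(k + 1)**4 + 3*(k + 1)**3 + 7)
s_(k+1) − s_k = 10*k**4 + 8*k**3 + 2*k**2 - 10*k - 8
(s_(k+1) − s_k) − t_k = 0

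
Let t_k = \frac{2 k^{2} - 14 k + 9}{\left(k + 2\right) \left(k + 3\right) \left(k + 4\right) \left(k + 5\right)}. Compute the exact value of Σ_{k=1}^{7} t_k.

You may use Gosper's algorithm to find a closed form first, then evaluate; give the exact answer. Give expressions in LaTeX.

Σ = -49/1320

t_(k+1)/t_k = -(k + 2)*(14*k - 2*(k + 1)**2 + 5)/((k + 6)*(2*k**2 - 14*k + 9)).
So A=k + 2 and B=k + 6, with C=k**2 - 7*k + 9/2.
Need (k + 2)·f(k+1) − (k + 5)·f(k) = k**2 - 7*k + 9/2.
From deg A=1, deg B=1, deg C=2: d=3.
Coefficient equations give f(k) = k*(k**2 - 7*k + 42)/16.
Certificate R = B(k−1)f/C = k*(k + 5)*(k**2 - 7*k + 42)/(8*(2*k**2 - 14*k + 9)) gives s_k = k*(k**2 - 7*k + 42)/(8*(k + 2)*(k + 3)*(k + 4)).
s_(k+1) − s_k = (2*k**2 - 14*k + 9)/(k**4 + 14*k**3 + 71*k**2 + 154*k + 120) = t_k.
Telescoping: Σ = s_(8) − s_(1) = 5/132 − (3/40) = -49/1320.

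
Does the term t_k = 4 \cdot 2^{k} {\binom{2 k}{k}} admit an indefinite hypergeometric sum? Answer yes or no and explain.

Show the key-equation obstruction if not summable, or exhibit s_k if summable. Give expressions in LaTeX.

Step 1: r(k) = 4*(2*k + 1)/(k + 1).
Factor: A=8*k + 4; B=k + 1; C=1.
Solve (8*k + 4)·f(k+1) − (k)·f(k) = 1.
deg f ≤ -1 (via 1,1,0).
d = -1 < 0 ⇒ no nonzero polynomial f; not summable.

No. Not Gosper-summable.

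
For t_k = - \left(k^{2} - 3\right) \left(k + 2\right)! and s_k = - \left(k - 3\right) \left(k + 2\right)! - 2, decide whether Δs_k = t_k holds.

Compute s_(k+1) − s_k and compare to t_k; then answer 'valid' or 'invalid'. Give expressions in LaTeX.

valid (s_(k+1) − s_k reduces to t_k)

s_(k+1) = -(k - 2)*factorial(k + 3) - 2
s_(k+1) − s_k = -(k**2 - 3)*factorial(k + 2)
(s_(k+1) − s_k) − t_k = 0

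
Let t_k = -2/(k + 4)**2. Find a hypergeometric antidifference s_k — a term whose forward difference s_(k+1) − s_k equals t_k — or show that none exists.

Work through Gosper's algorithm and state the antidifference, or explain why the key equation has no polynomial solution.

none — t_k is not Gosper-summable

Step 1: r(k) = (k + 4)**2/(k + 5)**2.
Gosper form: A/B · C(k+1)/C(k) with A=k**2 + 8*k + 16, B=k**2 + 10*k + 25, C=1.
Solve (k**2 + 8*k + 16)·f(k+1) − (k**2 + 8*k + 16)·f(k) = 1.
Degrees (2,2,0) ⇒ d ≤ 0.
f = c0 ⇒ A·f(k+1) − B(k−1)·f(k) − C = -1. The system {-1 = 0} is inconsistent; no antidifference.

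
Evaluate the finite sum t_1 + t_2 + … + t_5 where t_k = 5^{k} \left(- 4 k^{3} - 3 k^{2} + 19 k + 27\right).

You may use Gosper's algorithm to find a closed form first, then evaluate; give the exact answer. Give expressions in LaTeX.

Σ = -1546905

t_(k+1)/t_k = 5*(4*k**3 + 15*k**2 - k - 39)/(4*k**3 + 3*k**2 - 19*k - 27).
A = 5, B = 1, C = k**3 + 3*k**2/4 - 19*k/4 - 27/4.
Key eq: (5)·f(k+1) = (1)·f(k) + (k**3 + 3*k**2/4 - 19*k/4 - 27/4).
deg f ≤ 3 (via 0,0,3).
Solve for f: f(k) = (k**3 - 3*k**2 - k - 3)/4 (degree 3 ≤ 3).
Get s_k = R·t_k = 5**k*(-k**3 + 3*k**2 + k + 3) with R(k) = B(k−1)f(k)/C(k) = (k**3 - 3*k**2 - k - 3)/(4*k**3 + 3*k**2 - 19*k - 27).
Check: Δs_k = 5**k*(-4*k**3 - 3*k**2 + 19*k + 27). ✓
Evaluate s at k=6 and k=1: -1546875 and 30; difference -1546905.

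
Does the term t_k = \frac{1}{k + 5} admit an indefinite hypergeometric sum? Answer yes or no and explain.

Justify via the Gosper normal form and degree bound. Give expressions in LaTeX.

t_(k+1)/t_k = (k + 5)/(k + 6).
Take A(k)=k + 5, B(k)=k + 6, C(k)=1.
Set up (k + 5)·f(k+1) − (k + 5)·f(k) − (1) = 0.
deg f ≤ 0 (via 1,1,0).
Write f(k) = c0. Then LHS − RHS = -1, requiring -1 = 0: contradictory. No certificate.

No. Not Gosper-summable.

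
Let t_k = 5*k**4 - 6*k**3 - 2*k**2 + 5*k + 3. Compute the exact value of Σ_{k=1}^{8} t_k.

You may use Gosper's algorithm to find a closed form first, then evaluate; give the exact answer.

Step 1: r(k) = (5*k**4 + 14*k**3 + 10*k**2 + 3*k + 5)/(5*k**4 - 6*k**3 - 2*k**2 + 5*k + 3).
So A=1 and B=1, with C=k**4 - 6*k**3/5 - 2*k**2/5 + k + 3/5.
Need (1)·f(k+1) − (1)·f(k) = k**4 - 6*k**3/5 - 2*k**2/5 + k + 3/5.
d = 5 from the (0,0,4) case.
Match coefficients ⇒ f(k) = k**2*(k**3 - 4*k**2 + 4*k + 2)/5.
Then R = B(k−1)f/C = k**2*(k**3 - 4*k**2 + 4*k + 2)/(5*k**4 - 6*k**3 - 2*k**2 + 5*k + 3), so s_k = R(k)·t_k = k**2*(k**3 - 4*k**2 + 4*k + 2).
s_(k+1) − s_k = 5*k**4 - 6*k**3 - 2*k**2 + 5*k + 3 = t_k.
Sum = s_(9) − s_(1); s_(9) = 35883, s_(1) = 3 ⇒ 35880.

Σ = 35880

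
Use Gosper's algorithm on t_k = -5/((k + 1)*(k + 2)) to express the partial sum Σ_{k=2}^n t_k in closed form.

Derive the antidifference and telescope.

The ratio is (k + 1)/(k + 3).
So A=k + 1 and B=k + 3, with C=1.
Set up (k + 1)·f(k+1) − (k + 2)·f(k) − (1) = 0.
deg f ≤ 1 (via 1,1,0).
Match coefficients ⇒ f(k) = k.
R(k) = B(k−1)·f(k)/C(k) = k*(k + 2); s_k = R·t_k = -5*k/(k + 1).
Δs = -5/(k**2 + 3*k + 2), as required.
Evaluate: s_(n+1) = 5*(-n - 1)/(n + 2); subtract s_(2) = -10/3 ⇒ S(n) = 5*(1 - n)/(3*(n + 2)).

S(n) = 5*(1 - n)/(3*(n + 2))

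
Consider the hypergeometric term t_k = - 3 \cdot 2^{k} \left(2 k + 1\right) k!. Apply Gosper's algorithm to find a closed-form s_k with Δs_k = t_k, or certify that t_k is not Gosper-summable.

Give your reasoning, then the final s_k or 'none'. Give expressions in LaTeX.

The ratio is 2*(k + 1)*(2*k + 3)/(2*k + 1).
Take A(k)=2*k + 2, B(k)=1, C(k)=k + 1/2.
Key eq: (2*k + 2)·f(k+1) = (1)·f(k) + (k + 1/2).
Degrees (1,0,1) ⇒ d ≤ 0.
Match coefficients ⇒ f(k) = 1/2.
So s_k = (B(k−1)f/C)·t_k = (1/(2*k + 1))·t_k = -3*2**k*factorial(k).
s_(k+1) − s_k = -3*2**k*(2*k + 1)*factorial(k) = t_k.

s_k = - 3 \cdot 2^{k} k!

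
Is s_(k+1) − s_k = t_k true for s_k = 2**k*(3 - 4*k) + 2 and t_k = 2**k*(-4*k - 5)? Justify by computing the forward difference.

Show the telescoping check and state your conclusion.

valid; difference matches t_k

s_(k+1) = -2*2**k*(4*k + 1) + 2
s_(k+1) − s_k = 2**k*(-4*k - 5)
(s_(k+1) − s_k) − t_k = 0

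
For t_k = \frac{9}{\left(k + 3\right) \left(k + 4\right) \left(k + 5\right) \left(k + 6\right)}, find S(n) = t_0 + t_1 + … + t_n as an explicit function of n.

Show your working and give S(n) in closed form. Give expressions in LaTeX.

S(n) = \frac{n^{3} + 15 n^{2} + 74 n + 60}{20 \left(n^{3} + 15 n^{2} + 74 n + 120\right)}

Step 1: r(k) = (k + 3)/(k + 7).
Normal form (A,B,C) = (k + 3, k + 7, 1).
Need (k + 3)·f(k+1) − (k + 6)·f(k) = 1.
From deg A=1, deg B=1, deg C=0: d=3.
Solving with deg f ≤ 3: f(k) = k*(k**2 + 12*k + 47)/180.
So s_k = (B(k−1)f/C)·t_k = (k*(k + 6)*(k**2 + 12*k + 47)/180)·t_k = k*(k**2 + 12*k + 47)/(20*(k + 3)*(k + 4)*(k + 5)).
Δs = 9/(k**4 + 18*k**3 + 119*k**2 + 342*k + 360), as required.
Evaluate: s_(n+1) = (n**3 + 15*n**2 + 74*n + 60)/(20*(n**3 + 15*n**2 + 74*n + 120)); subtract s_(0) = 0 ⇒ S(n) = (n**3 + 15*n**2 + 74*n + 60)/(20*(n**3 + 15*n**2 + 74*n + 120)).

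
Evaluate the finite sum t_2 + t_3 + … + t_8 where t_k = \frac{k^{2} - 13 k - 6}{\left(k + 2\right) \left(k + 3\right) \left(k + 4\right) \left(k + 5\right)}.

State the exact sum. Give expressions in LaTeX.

t_(k+1)/t_k = (k + 2)*(13*k - (k + 1)**2 + 19)/((k + 6)*(-k**2 + 13*k + 6)).
Factor: A=k + 2; B=k + 6; C=k**2 - 13*k - 6.
Need (k + 2)·f(k+1) − (k + 5)·f(k) = k**2 - 13*k - 6.
d = 3 from the (1,1,2) case.
Coefficient equations give f(k) = -k*(k**2 + 15*k + 2)/6.
So s_k = (B(k−1)f/C)·t_k = (-k*(k + 5)*(k**2 + 15*k + 2)/(6*(k**2 - 13*k - 6)))·t_k = k*(-k**2 - 15*k - 2)/(6*(k + 2)*(k + 3)*(k + 4)).
Verify: (k**2 - 13*k - 6)/(k**4 + 14*k**3 + 71*k**2 + 154*k + 120) matches t_k.
Sum = s_(9) − s_(2); s_(9) = -109/572, s_(2) = -1/10 ⇒ -259/2860.

Σ = -259/2860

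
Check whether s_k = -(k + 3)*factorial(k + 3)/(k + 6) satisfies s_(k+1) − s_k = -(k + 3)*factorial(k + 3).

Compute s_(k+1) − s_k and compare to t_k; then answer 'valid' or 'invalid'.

s_(k+1) = -(k + 4)*factorial(k + 4)/(k + 7)
s_(k+1) − s_k = -(k**3 + 13*k**2 + 54*k + 75)*factorial(k + 3)/((k + 6)*(k + 7))
(s_(k+1) − s_k) − t_k = 3*(k**2 + 9*k + 17)*factorial(k + 3)/((k + 6)*(k + 7))

Invalid: residual 3*(k**2 + 9*k + 17)*factorial(k + 3)/((k + 6)*(k + 7)) ≠ 0.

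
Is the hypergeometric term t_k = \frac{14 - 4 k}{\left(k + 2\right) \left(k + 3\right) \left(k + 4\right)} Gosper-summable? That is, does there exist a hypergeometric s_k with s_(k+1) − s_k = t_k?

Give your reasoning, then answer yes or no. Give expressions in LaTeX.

Step 1: r(k) = (k + 2)*(2*k - 5)/((k + 5)*(2*k - 7)).
A = k + 2, B = k + 5, C = k - 7/2.
Set up (k + 2)·f(k+1) − (k + 4)·f(k) − (k - 7/2) = 0.
Bound: deg f ≤ 2.
Solving with deg f ≤ 2: f(k) = -k*(k + 13)/8.
Then R = B(k−1)f/C = -k*(k + 4)*(k + 13)/(4*(2*k - 7)), so s_k = R(k)·t_k = k*(k + 13)/(2*(k + 2)*(k + 3)).
s_(k+1) − s_k = 2*(7 - 2*k)/(k**3 + 9*k**2 + 26*k + 24) = t_k.

Yes. s_k = \frac{k \left(k + 13\right)}{2 \left(k + 2\right) \left(k + 3\right)}.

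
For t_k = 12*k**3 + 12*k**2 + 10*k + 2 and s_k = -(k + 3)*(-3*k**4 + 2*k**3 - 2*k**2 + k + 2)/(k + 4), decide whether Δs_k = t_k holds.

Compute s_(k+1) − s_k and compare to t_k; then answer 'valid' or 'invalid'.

s_(k+1) = k*(3*k**4 + 22*k**3 + 54*k**2 + 65*k + 36)/(k + 5)
s_(k+1) − s_k = (12*k**5 + 111*k**4 + 296*k**3 + 276*k**2 + 175*k + 30)/(k**2 + 9*k + 20)
(s_(k+1) − s_k) − t_k = (-9*k**4 - 62*k**3 - 56*k**2 - 43*k - 10)/(k**2 + 9*k + 20)

Invalid: residual (-9*k**4 - 62*k**3 - 56*k**2 - 43*k - 10)/(k**2 + 9*k + 20) ≠ 0.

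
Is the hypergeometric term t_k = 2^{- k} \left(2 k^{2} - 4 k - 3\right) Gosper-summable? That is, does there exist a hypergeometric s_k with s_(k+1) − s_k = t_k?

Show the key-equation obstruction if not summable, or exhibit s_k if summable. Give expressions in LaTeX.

Yes. s_k = 2 \cdot 2^{- k} \left(1 - 2 k^{2}\right).

r(k) = (2*k**2 - 5)/(2*(2*k**2 - 4*k - 3)) after simplifying.
Factor: A=1/2; B=1; C=k**2 - 2*k - 3/2.
Key eq: (1/2)·f(k+1) = (1)·f(k) + (k**2 - 2*k - 3/2).
deg f ≤ 2 (via 0,0,2).
Solving with deg f ≤ 2: f(k) = 1 - 2*k**2.
So s_k = (B(k−1)f/C)·t_k = (-2*(2*k**2 - 1)/(2*k**2 - 4*k - 3))·t_k = 2*(1 - 2*k**2)/2**k.
Verify: (2*k**2 - 4*k - 3)/2**k matches t_k.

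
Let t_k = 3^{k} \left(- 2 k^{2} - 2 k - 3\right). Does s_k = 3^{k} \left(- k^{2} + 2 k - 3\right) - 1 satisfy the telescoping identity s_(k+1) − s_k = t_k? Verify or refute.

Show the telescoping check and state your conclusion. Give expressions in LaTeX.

valid; difference matches t_k

s_(k+1) = 3**(k + 1)*(2*k - (k + 1)**2 - 1) - 1
s_(k+1) − s_k = 3**k*(-2*k**2 - 2*k - 3)
(s_(k+1) − s_k) − t_k = 0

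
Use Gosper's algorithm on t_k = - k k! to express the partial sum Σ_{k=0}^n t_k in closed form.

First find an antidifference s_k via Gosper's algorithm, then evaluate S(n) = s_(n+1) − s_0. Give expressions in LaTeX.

S(n) = - n n! - n! + 1

Ratio r(k) = (k + 1)**2/k.
Factor: A=k + 1; B=1; C=k.
Set up (k + 1)·f(k+1) − (1)·f(k) − (k) = 0.
Bound: deg f ≤ 0.
Match coefficients ⇒ f(k) = 1.
Get s_k = R·t_k = -factorial(k) with R(k) = B(k−1)f(k)/C(k) = 1/k.
s_(k+1) − s_k = -k*factorial(k) = t_k.
s_(n+1) = -factorial(n + 1) and s_(0) = -1, so S(n) = -n*factorial(n) - factorial(n) + 1.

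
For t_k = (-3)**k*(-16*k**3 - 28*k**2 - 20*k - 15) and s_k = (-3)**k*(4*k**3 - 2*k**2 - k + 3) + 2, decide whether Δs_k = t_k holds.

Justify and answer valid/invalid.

Valid: the claim telescopes to t_k.

s_(k+1) = (-3)**(k + 1)*(-k + 4*(k + 1)**3 - 2*(k + 1)**2 + 2) + 2
s_(k+1) − s_k = (-3)**k*(-16*k**3 - 28*k**2 - 20*k - 15)
(s_(k+1) − s_k) − t_k = 0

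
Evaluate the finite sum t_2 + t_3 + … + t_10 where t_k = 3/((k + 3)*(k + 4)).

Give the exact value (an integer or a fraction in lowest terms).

Compute t_(k+1)/t_k: get (k + 3)/(k + 5).
A = k + 3, B = k + 5, C = 1.
Need (k + 3)·f(k+1) − (k + 4)·f(k) = 1.
deg f ≤ 1 (via 1,1,0).
Solve for f: f(k) = k/3 (degree 1 ≤ 1).
Get s_k = R·t_k = k/(k + 3) with R(k) = B(k−1)f(k)/C(k) = k*(k + 4)/3.
s_(k+1) − s_k = 3/(k**2 + 7*k + 12) = t_k.
Evaluate s at k=11 and k=2: 11/14 and 2/5; difference 27/70.

Σ = 27/70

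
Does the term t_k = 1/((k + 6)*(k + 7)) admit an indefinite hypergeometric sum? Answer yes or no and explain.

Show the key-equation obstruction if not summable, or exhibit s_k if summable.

t_(k+1)/t_k = (k + 6)/(k + 8).
Factor: A=k + 6; B=k + 8; C=1.
Set up (k + 6)·f(k+1) − (k + 7)·f(k) − (1) = 0.
From deg A=1, deg B=1, deg C=0: d=1.
A polynomial solution: f(k) = k/6.
Get s_k = R·t_k = k/(6*(k + 6)) with R(k) = B(k−1)f(k)/C(k) = k*(k + 7)/6.
s_(k+1) − s_k = 1/(k**2 + 13*k + 42) = t_k.

Yes. s_k = k/(6*(k + 6)).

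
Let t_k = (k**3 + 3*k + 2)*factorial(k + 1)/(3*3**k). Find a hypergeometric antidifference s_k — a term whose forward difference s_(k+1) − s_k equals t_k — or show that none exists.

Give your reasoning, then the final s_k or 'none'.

s_k = (k - 2)*(k + 1)*factorial(k + 1)/3**k

Ratio r(k) = (k + 2)*(3*k + (k + 1)**3 + 5)/(3*(k**3 + 3*k + 2)).
Gosper form: A/B · C(k+1)/C(k) with A=k/3 + 2/3, B=1, C=k**3 + 3*k + 2.
f must satisfy (k/3 + 2/3)·f(k+1) − (1)·f(k) = k**3 + 3*k + 2.
Degrees (1,0,3) ⇒ d ≤ 2.
A polynomial solution: f(k) = 3*(k - 2)*(k + 1).
R(k) = B(k−1)·f(k)/C(k) = 3*(k - 2)*(k + 1)/(k**3 + 3*k + 2); s_k = R·t_k = (k - 2)*(k + 1)*factorial(k + 1)/3**k.
s_(k+1) − s_k = (k**3 + 3*k + 2)*factorial(k + 1)/(3*3**k) = t_k.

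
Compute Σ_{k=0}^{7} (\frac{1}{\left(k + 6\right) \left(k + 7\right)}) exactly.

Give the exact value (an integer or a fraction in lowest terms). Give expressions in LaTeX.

r(k) = (k + 6)/(k + 8) after simplifying.
Normal form (A,B,C) = (k + 6, k + 8, 1).
Key eq: (k + 6)·f(k+1) = (k + 7)·f(k) + (1).
Bound: deg f ≤ 1.
Match coefficients ⇒ f(k) = k/6.
R(k) = B(k−1)·f(k)/C(k) = k*(k + 7)/6; s_k = R·t_k = k/(6*(k + 6)).
Check: Δs_k = 1/(k**2 + 13*k + 42). ✓
Sum = s_(8) − s_(0); s_(8) = 2/21, s_(0) = 0 ⇒ 2/21.

Σ = 2/21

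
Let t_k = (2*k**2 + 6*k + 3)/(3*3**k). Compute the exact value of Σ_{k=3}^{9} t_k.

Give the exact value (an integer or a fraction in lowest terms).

r(k) = (2*k**2 + 10*k + 11)/(3*(2*k**2 + 6*k + 3)) after simplifying.
Gosper form: A/B · C(k+1)/C(k) with A=1/3, B=1, C=k**2 + 3*k + 3/2.
Solve (1/3)·f(k+1) − (1)·f(k) = k**2 + 3*k + 3/2.
d = 2 from the (0,0,2) case.
Solving with deg f ≤ 2: f(k) = -3*(k + 2)**2/2.
R(k) = B(k−1)·f(k)/C(k) = -3*(k + 2)**2/(2*k**2 + 6*k + 3); s_k = R·t_k = (-k**2 - 4*k - 4)/3**k.
Verify: (2*k**2 + 6*k + 3)/(3*3**k) matches t_k.
Telescoping: Σ = s_(10) − s_(3) = -16/6561 − (-25/27) = 6059/6561.

Σ = 6059/6561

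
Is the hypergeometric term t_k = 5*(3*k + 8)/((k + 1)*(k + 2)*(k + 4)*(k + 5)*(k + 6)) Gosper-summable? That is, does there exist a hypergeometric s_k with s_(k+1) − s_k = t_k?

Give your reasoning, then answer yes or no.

Step 1: r(k) = (k + 1)*(k + 4)*(3*k + 11)/((k + 3)*(k + 7)*(3*k + 8)).
Take A(k)=k + 1, B(k)=k + 7, C(k)=k**2 + 17*k/3 + 8.
Solve (k + 1)·f(k+1) − (k + 6)·f(k) = k**2 + 17*k/3 + 8.
From deg A=1, deg B=1, deg C=2: d=5.
Solving with deg f ≤ 5: f(k) = k*(k + 2)*(k + 3)*(k**2 + 10*k + 29)/60.
Certificate R = B(k−1)f/C = k*(k + 2)*(k + 6)*(k**2 + 10*k + 29)/(20*(3*k + 8)) gives s_k = k*(k**2 + 10*k + 29)/(4*(k**3 + 10*k**2 + 29*k + 20)).
Δs = 5*(3*k + 8)/(k**5 + 18*k**4 + 121*k**3 + 372*k**2 + 508*k + 240), as required.

Yes. s_k = k*(k**2 + 10*k + 29)/(4*(k**3 + 10*k**2 + 29*k + 20)).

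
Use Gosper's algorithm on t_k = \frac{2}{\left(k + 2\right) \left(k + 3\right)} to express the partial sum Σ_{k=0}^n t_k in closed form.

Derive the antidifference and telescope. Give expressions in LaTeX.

Ratio r(k) = (k + 2)/(k + 4).
Take A(k)=k + 2, B(k)=k + 4, C(k)=1.
f must satisfy (k + 2)·f(k+1) − (k + 3)·f(k) = 1.
Degrees (1,1,0) ⇒ d ≤ 1.
Coefficient equations give f(k) = k/2.
Then R = B(k−1)f/C = k*(k + 3)/2, so s_k = R(k)·t_k = k/(k + 2).
s_(k+1) − s_k = 2/(k**2 + 5*k + 6) = t_k.
s_(n+1) = (n + 1)/(n + 3) and s_(0) = 0, so S(n) = (n + 1)/(n + 3).

S(n) = \frac{n + 1}{n + 3}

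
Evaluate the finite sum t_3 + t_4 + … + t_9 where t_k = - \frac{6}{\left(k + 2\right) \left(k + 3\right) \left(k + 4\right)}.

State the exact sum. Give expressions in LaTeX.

Σ = -21/260

t_(k+1)/t_k = (k + 2)/(k + 5).
Normal form (A,B,C) = (k + 2, k + 5, 1).
Key eq: (k + 2)·f(k+1) = (k + 4)·f(k) + (1).
deg f ≤ 2 (via 1,1,0).
Solve for f: f(k) = k*(k + 5)/12 (degree 2 ≤ 2).
So s_k = (B(k−1)f/C)·t_k = (k*(k + 4)*(k + 5)/12)·t_k = k*(-k - 5)/(2*(k + 2)*(k + 3)).
Check: Δs_k = -6/(k**3 + 9*k**2 + 26*k + 24). ✓
Evaluate s at k=10 and k=3: -25/52 and -2/5; difference -21/260.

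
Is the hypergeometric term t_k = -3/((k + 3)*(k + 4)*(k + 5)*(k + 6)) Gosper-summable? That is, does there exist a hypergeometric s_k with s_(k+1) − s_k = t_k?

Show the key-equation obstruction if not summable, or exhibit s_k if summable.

Yes. s_k = k*(-k**2 - 12*k - 47)/(60*(k + 3)*(k + 4)*(k + 5)).

Ratio r(k) = (k + 3)/(k + 7).
Factor: A=k + 3; B=k + 7; C=1.
f must satisfy (k + 3)·f(k+1) − (k + 6)·f(k) = 1.
Bound: deg f ≤ 3.
Coefficient equations give f(k) = k*(k**2 + 12*k + 47)/180.
Then R = B(k−1)f/C = k*(k + 6)*(k**2 + 12*k + 47)/180, so s_k = R(k)·t_k = k*(-k**2 - 12*k - 47)/(60*(k + 3)*(k + 4)*(k + 5)).
Δs = -3/(k**4 + 18*k**3 + 119*k**2 + 342*k + 360), as required.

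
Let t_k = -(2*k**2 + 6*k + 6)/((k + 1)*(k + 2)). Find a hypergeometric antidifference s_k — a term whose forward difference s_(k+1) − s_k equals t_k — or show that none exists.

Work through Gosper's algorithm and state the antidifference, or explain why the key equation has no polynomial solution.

s_k = -2*k*(k + 2)/(k + 1)

Ratio r(k) = (k + 1)*(3*k + (k + 1)**2 + 6)/((k + 3)*(k**2 + 3*k + 3)).
Take A(k)=k + 1, B(k)=k + 3, C(k)=k**2 + 3*k + 3.
f must satisfy (k + 1)·f(k+1) − (k + 2)·f(k) = k**2 + 3*k + 3.
Degrees (1,1,2) ⇒ d ≤ 2.
Solve for f: f(k) = k*(k + 2) (degree 2 ≤ 2).
Then R = B(k−1)f/C = k*(k + 2)**2/(k**2 + 3*k + 3), so s_k = R(k)·t_k = -2*k*(k + 2)/(k + 1).
Verify: 2*(-k**2 - 3*k - 3)/(k**2 + 3*k + 2) matches t_k.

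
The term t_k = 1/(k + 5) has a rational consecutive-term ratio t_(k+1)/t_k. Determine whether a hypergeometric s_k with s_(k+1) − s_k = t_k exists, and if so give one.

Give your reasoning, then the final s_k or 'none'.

not Gosper-summable; s_k does not exist

The ratio is (k + 5)/(k + 6).
A = k + 5, B = k + 6, C = 1.
Key eq: (k + 5)·f(k+1) = (k + 5)·f(k) + (1).
Degrees (1,1,0) ⇒ d ≤ 0.
Generic f = c0 gives residual -1; -1 = 0 cannot hold, so t_k is not Gosper-summable.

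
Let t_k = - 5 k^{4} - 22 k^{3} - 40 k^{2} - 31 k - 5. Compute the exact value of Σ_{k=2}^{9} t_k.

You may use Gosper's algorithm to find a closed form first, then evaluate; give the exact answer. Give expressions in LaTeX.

Step 1: r(k) = (5*k**4 + 42*k**3 + 136*k**2 + 197*k + 103)/(5*k**4 + 22*k**3 + 40*k**2 + 31*k + 5).
A = 1, B = 1, C = k**4 + 22*k**3/5 + 8*k**2 + 31*k/5 + 1.
Key eq: (1)·f(k+1) = (1)·f(k) + (k**4 + 22*k**3/5 + 8*k**2 + 31*k/5 + 1).
Bound: deg f ≤ 5.
Coefficient equations give f(k) = k*(k**4 + 3*k**3 + 4*k**2 + k - 4)/5.
Get s_k = R·t_k = k*(-k**4 - 3*k**3 - 4*k**2 - k + 4) with R(k) = B(k−1)f(k)/C(k) = k*(k**4 + 3*k**3 + 4*k**2 + k - 4)/(5*k**4 + 22*k**3 + 40*k**2 + 31*k + 5).
Verify: -5*k**4 - 22*k**3 - 40*k**2 - 31*k - 5 matches t_k.
Sum = s_(10) − s_(2); s_(10) = -134060, s_(2) = -108 ⇒ -133952.

Σ = -133952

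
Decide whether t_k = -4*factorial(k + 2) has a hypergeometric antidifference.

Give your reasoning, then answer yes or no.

No — key equation has no polynomial f.

Ratio r(k) = k + 3.
Normal form (A,B,C) = (k + 3, 1, 1).
Set up (k + 3)·f(k+1) − (1)·f(k) − (1) = 0.
deg f ≤ -1 (via 1,0,0).
Bound -1 < 0, so the key equation has no polynomial solution.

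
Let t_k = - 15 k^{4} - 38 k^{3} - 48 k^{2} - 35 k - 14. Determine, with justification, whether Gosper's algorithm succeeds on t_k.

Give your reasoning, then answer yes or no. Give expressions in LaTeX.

The ratio is (15*k**4 + 98*k**3 + 252*k**2 + 305*k + 150)/(15*k**4 + 38*k**3 + 48*k**2 + 35*k + 14).
Normal form (A,B,C) = (1, 1, k**4 + 38*k**3/15 + 16*k**2/5 + 7*k/3 + 14/15).
Set up (1)·f(k+1) − (1)·f(k) − (k**4 + 38*k**3/15 + 16*k**2/5 + 7*k/3 + 14/15) = 0.
d = 5 from the (0,0,4) case.
Match coefficients ⇒ f(k) = k*(3*k**4 + 2*k**3 + 2*k**2 + 3*k + 4)/15.
So s_k = (B(k−1)f/C)·t_k = (k*(3*k**4 + 2*k**3 + 2*k**2 + 3*k + 4)/(15*k**4 + 38*k**3 + 48*k**2 + 35*k + 14))·t_k = k*(-3*k**4 - 2*k**3 - 2*k**2 - 3*k - 4).
Check: Δs_k = -15*k**4 - 38*k**3 - 48*k**2 - 35*k - 14. ✓

Yes. s_k = k \left(- 3 k^{4} - 2 k^{3} - 2 k^{2} - 3 k - 4\right).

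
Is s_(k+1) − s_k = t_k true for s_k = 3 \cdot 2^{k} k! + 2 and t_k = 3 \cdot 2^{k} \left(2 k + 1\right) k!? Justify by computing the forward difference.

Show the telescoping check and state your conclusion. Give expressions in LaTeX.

s_(k+1) = 6*2**k*k*factorial(k) + 6*2**k*factorial(k) + 2
s_(k+1) − s_k = 3*2**k*(2*k + 1)*factorial(k)
(s_(k+1) − s_k) − t_k = 0

Valid — Δs_k = t_k.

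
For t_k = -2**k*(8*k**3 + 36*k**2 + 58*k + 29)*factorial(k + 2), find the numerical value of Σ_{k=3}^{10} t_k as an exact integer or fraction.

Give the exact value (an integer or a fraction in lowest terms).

Σ = -6185175220188480

The ratio is 2*(8*k**4 + 84*k**3 + 334*k**2 + 593*k + 393)/(8*k**3 + 36*k**2 + 58*k + 29).
Gosper form: A/B · C(k+1)/C(k) with A=2*k + 6, B=1, C=k**3 + 9*k**2/2 + 29*k/4 + 29/8.
Set up (2*k + 6)·f(k+1) − (1)·f(k) − (k**3 + 9*k**2/2 + 29*k/4 + 29/8) = 0.
Bound: deg f ≤ 2.
Match coefficients ⇒ f(k) = (4*k**2 + 1)/8.
Then R = B(k−1)f/C = (4*k**2 + 1)/(8*k**3 + 36*k**2 + 58*k + 29), so s_k = R(k)·t_k = -2**k*(4*k**2 + 1)*factorial(k + 2).
s_(k+1) − s_k = -2**k*(8*k**3 + 36*k**2 + 58*k + 29)*factorial(k + 2) = t_k.
Σ_(k=3)^(10) t_k = s_(11) − s_(3) = -6185175220224000 − (-35520) = -6185175220188480.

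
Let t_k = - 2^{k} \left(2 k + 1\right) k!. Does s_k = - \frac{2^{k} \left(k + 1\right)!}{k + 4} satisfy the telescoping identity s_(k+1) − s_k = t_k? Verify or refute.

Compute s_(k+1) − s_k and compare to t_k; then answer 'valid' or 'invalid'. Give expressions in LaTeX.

Invalid: residual \frac{3 \cdot 2^{k} \left(2 k^{2} + 9 k + 3\right) k!}{\left(k + 4\right) \left(k + 5\right)} ≠ 0.

s_(k+1) = -2**(k + 1)*factorial(k + 2)/(k + 5)
s_(k+1) − s_k = -2**k*(2*k**2 + 11*k + 11)*factorial(k + 1)/((k + 4)*(k + 5))
(s_(k+1) − s_k) − t_k = 3*2**k*(2*k**2 + 9*k + 3)*factorial(k)/((k + 4)*(k + 5))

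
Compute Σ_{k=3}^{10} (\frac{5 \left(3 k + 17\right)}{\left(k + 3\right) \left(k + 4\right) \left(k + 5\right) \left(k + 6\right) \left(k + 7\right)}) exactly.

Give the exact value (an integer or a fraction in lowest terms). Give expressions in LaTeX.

Step 1: r(k) = (k + 3)*(3*k + 20)/((k + 8)*(3*k + 17)).
Factor: A=k + 3; B=k + 8; C=k + 17/3.
Key eq: (k + 3)·f(k+1) = (k + 7)·f(k) + (k + 17/3).
deg f ≤ 4 (via 1,1,1).
Match coefficients ⇒ f(k) = k*(k + 5)*(k**2 + 13*k + 54)/216.
R(k) = B(k−1)·f(k)/C(k) = k*(k + 5)*(k + 7)*(k**2 + 13*k + 54)/(72*(3*k + 17)); s_k = R·t_k = 5*k*(k**2 + 13*k + 54)/(72*(k**3 + 13*k**2 + 54*k + 72)).
Check: Δs_k = 5*(3*k + 17)/(k**5 + 25*k**4 + 245*k**3 + 1175*k**2 + 2754*k + 2520). ✓
Telescoping: Σ = s_(11) − s_(3) = 583/8568 − (85/1512) = 38/3213.

Σ = 38/3213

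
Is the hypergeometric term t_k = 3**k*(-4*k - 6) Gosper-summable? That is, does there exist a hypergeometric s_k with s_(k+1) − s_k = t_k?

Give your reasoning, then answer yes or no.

The ratio is 3*(2*k + 5)/(2*k + 3).
So A=3 and B=1, with C=k + 3/2.
Need (3)·f(k+1) − (1)·f(k) = k + 3/2.
Bound: deg f ≤ 1.
Coefficient equations give f(k) = k/2.
Certificate R = B(k−1)f/C = k/(2*k + 3) gives s_k = -2*3**k*k.
Verify: 3**k*(-4*k - 6) matches t_k.

Yes. s_k = -2*3**k*k.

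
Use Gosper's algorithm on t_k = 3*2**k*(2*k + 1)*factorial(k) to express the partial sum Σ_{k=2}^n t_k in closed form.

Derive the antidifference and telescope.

t_(k+1)/t_k = 2*(k + 1)*(2*k + 3)/(2*k + 1).
So A=2*k + 2 and B=1, with C=k + 1/2.
Need (2*k + 2)·f(k+1) − (1)·f(k) = k + 1/2.
From deg A=1, deg B=0, deg C=1: d=0.
Solving with deg f ≤ 0: f(k) = 1/2.
Get s_k = R·t_k = 3*2**k*factorial(k) with R(k) = B(k−1)f(k)/C(k) = 1/(2*k + 1).
s_(k+1) − s_k = 3*2**k*(2*k + 1)*factorial(k) = t_k.
Telescope: S(n) = s_(n+1) − s_(2) = 6*2**n*factorial(n + 1) − (24) = 6*2**n*factorial(n + 1) - 24.

S(n) = 6*2**n*factorial(n + 1) - 24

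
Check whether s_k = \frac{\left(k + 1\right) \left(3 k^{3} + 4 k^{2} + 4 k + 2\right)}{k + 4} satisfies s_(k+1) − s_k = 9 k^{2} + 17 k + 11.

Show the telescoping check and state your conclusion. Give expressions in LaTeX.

s_(k+1) = (3*k**4 + 19*k**3 + 47*k**2 + 55*k + 26)/(k + 5)
s_(k+1) − s_k = (9*k**4 + 80*k**3 + 197*k**2 + 214*k + 94)/(k**2 + 9*k + 20)
(s_(k+1) − s_k) − t_k = 3*(-6*k**3 - 49*k**2 - 75*k - 42)/(k**2 + 9*k + 20)

Invalid: residual \frac{3 \left(- 6 k^{3} - 49 k^{2} - 75 k - 42\right)}{k^{2} + 9 k + 20} ≠ 0.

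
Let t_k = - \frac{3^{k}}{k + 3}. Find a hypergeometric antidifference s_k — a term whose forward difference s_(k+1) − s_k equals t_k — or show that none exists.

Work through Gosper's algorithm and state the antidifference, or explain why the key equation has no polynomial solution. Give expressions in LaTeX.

none (Gosper's algorithm certifies no s_k)

t_(k+1)/t_k = 3*(k + 3)/(k + 4).
Gosper form: A/B · C(k+1)/C(k) with A=3*k + 9, B=k + 4, C=1.
f must satisfy (3*k + 9)·f(k+1) − (k + 3)·f(k) = 1.
d = -1 from the (1,1,0) case.
deg f ≤ -1 is impossible — no certificate.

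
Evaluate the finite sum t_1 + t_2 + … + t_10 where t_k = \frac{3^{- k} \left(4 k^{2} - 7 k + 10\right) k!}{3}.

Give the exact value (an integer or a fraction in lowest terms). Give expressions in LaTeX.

Step 1: r(k) = (k + 1)*(-7*k + 4*(k + 1)**2 + 3)/(3*(4*k**2 - 7*k + 10)).
Take A(k)=k/3 + 1/3, B(k)=1, C(k)=k**2 - 7*k/4 + 5/2.
Set up (k/3 + 1/3)·f(k+1) − (1)·f(k) − (k**2 - 7*k/4 + 5/2) = 0.
From deg A=1, deg B=0, deg C=2: d=1.
A polynomial solution: f(k) = 3*(4*k - 3)/4.
Then R = B(k−1)f/C = 3*(4*k - 3)/(4*k**2 - 7*k + 10), so s_k = R(k)·t_k = (4*k - 3)*factorial(k)/3**k.
Verify: (4*k**2 - 7*k + 10)*factorial(k)/(3*3**k) matches t_k.
Sum = s_(11) − s_(1); s_(11) = 20204800/2187, s_(1) = 1/3 ⇒ 20204071/2187.

Σ = 20204071/2187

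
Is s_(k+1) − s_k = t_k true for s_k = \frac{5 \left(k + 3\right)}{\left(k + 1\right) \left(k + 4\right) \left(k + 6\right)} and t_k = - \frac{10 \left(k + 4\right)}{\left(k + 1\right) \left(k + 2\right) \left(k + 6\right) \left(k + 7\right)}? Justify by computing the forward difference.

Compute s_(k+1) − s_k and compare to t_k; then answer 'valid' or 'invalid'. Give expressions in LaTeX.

Invalid: residual \frac{5 \left(3 k^{2} + 25 k + 46\right)}{k^{6} + 25 k^{5} + 247 k^{4} + 1219 k^{3} + 3112 k^{2} + 3796 k + 1680} ≠ 0.

s_(k+1) = 5*(k + 4)/((k + 2)*(k + 5)*(k + 7))
s_(k+1) − s_k = 5*(-2*k**3 - 23*k**2 - 87*k - 114)/(k**6 + 25*k**5 + 247*k**4 + 1219*k**3 + 3112*k**2 + 3796*k + 1680)
(s_(k+1) − s_k) − t_k = 5*(3*k**2 + 25*k + 46)/(k**6 + 25*k**5 + 247*k**4 + 1219*k**3 + 3112*k**2 + 3796*k + 1680)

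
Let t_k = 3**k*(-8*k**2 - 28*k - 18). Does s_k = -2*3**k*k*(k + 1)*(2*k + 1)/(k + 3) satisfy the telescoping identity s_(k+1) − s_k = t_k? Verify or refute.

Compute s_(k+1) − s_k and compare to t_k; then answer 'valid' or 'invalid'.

s_(k+1) = -6*3**k*(k + 1)*(k + 2)*(2*k + 3)/(k + 4)
s_(k+1) − s_k = 3**k*(-8*k**4 - 68*k**3 - 214*k**2 - 262*k - 108)/(k**2 + 7*k + 12)
(s_(k+1) − s_k) − t_k = 3**k*(16*k**3 + 96*k**2 + 200*k + 108)/(k**2 + 7*k + 12)

Invalid: residual 3**k*(16*k**3 + 96*k**2 + 200*k + 108)/(k**2 + 7*k + 12) ≠ 0.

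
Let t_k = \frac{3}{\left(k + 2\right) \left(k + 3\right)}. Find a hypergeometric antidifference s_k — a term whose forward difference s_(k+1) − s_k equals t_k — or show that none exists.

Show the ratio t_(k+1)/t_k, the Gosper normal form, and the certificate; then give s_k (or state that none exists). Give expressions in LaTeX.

Step 1: r(k) = (k + 2)/(k + 4).
Take A(k)=k + 2, B(k)=k + 4, C(k)=1.
Set up (k + 2)·f(k+1) − (k + 3)·f(k) − (1) = 0.
Bound: deg f ≤ 1.
A polynomial solution: f(k) = k/2.
Then R = B(k−1)f/C = k*(k + 3)/2, so s_k = R(k)·t_k = 3*k/(2*(k + 2)).
Δs = 3/(k**2 + 5*k + 6), as required.

s_k = \frac{3 k}{2 \left(k + 2\right)}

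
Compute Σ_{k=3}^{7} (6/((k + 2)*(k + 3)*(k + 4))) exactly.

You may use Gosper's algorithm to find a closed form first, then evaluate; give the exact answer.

t_(k+1)/t_k = (k + 2)/(k + 5).
Gosper form: A/B · C(k+1)/C(k) with A=k + 2, B=k + 5, C=1.
f must satisfy (k + 2)·f(k+1) − (k + 4)·f(k) = 1.
From deg A=1, deg B=1, deg C=0: d=2.
Match coefficients ⇒ f(k) = k*(k + 5)/12.
R(k) = B(k−1)·f(k)/C(k) = k*(k + 4)*(k + 5)/12; s_k = R·t_k = k*(k + 5)/(2*(k + 2)*(k + 3)).
Verify: 6/(k**3 + 9*k**2 + 26*k + 24) matches t_k.
Sum = s_(8) − s_(3); s_(8) = 26/55, s_(3) = 2/5 ⇒ 4/55.

Σ = 4/55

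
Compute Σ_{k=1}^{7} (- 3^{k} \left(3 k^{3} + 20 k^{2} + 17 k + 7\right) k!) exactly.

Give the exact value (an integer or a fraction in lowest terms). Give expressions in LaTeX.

Compute t_(k+1)/t_k: get 3*(3*k**4 + 32*k**3 + 95*k**2 + 113*k + 47)/(3*k**3 + 20*k**2 + 17*k + 7).
A = 3*k + 3, B = 1, C = k**3 + 20*k**2/3 + 17*k/3 + 7/3.
f must satisfy (3*k + 3)·f(k+1) − (1)·f(k) = k**3 + 20*k**2/3 + 17*k/3 + 7/3.
From deg A=1, deg B=0, deg C=3: d=2.
Solving with deg f ≤ 2: f(k) = (k**2 + 4*k - 4)/3.
Get s_k = R·t_k = -3**k*(k**2 + 4*k - 4)*factorial(k) with R(k) = B(k−1)f(k)/C(k) = (k**2 + 4*k - 4)/(3*k**3 + 20*k**2 + 17*k + 7).
Verify: -3**k*(3*k**3 + 20*k**2 + 17*k + 7)*factorial(k) matches t_k.
Telescoping: Σ = s_(8) − s_(1) = -24337635840 − (-3) = -24337635837.

Σ = -24337635837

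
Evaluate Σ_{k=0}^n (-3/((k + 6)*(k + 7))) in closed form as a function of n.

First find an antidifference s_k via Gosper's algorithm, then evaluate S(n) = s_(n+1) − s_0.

The ratio is (k + 6)/(k + 8).
Gosper form: A/B · C(k+1)/C(k) with A=k + 6, B=k + 8, C=1.
f must satisfy (k + 6)·f(k+1) − (k + 7)·f(k) = 1.
Bound: deg f ≤ 1.
Match coefficients ⇒ f(k) = k/6.
Get s_k = R·t_k = -k/(2*k + 12) with R(k) = B(k−1)f(k)/C(k) = k*(k + 7)/6.
Verify: -3/(k**2 + 13*k + 42) matches t_k.
s_(n+1) = (-n - 1)/(2*(n + 7)) and s_(0) = 0, so S(n) = (-n - 1)/(2*(n + 7)).

S(n) = (-n - 1)/(2*(n + 7))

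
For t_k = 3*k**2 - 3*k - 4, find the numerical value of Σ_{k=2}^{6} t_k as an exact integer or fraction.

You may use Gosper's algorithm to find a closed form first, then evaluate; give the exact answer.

Σ = 190

The ratio is (3*k**2 + 3*k - 4)/(3*k**2 - 3*k - 4).
A = 1, B = 1, C = k**2 - k - 4/3.
Set up (1)·f(k+1) − (1)·f(k) − (k**2 - k - 4/3) = 0.
deg f ≤ 3 (via 0,0,2).
Match coefficients ⇒ f(k) = k*(k**2 - 3*k - 2)/3.
R(k) = B(k−1)·f(k)/C(k) = k*(k**2 - 3*k - 2)/(3*k**2 - 3*k - 4); s_k = R·t_k = k*(k**2 - 3*k - 2).
Δs = 3*k**2 - 3*k - 4, as required.
Sum = s_(7) − s_(2); s_(7) = 182, s_(2) = -8 ⇒ 190.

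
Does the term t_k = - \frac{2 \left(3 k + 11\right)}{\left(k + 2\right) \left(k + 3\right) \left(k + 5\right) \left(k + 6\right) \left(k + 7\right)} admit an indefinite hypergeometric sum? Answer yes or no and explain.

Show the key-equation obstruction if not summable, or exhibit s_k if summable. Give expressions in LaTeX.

r(k) = (k + 2)*(k + 5)*(3*k + 14)/((k + 4)*(k + 8)*(3*k + 11)) after simplifying.
Normal form (A,B,C) = (k + 2, k + 8, k**2 + 23*k/3 + 44/3).
f must satisfy (k + 2)·f(k+1) − (k + 7)·f(k) = k**2 + 23*k/3 + 44/3.
Degrees (1,1,2) ⇒ d ≤ 5.
Solve for f: f(k) = k*(k + 3)*(k + 4)*(k**2 + 13*k + 52)/180 (degree 5 ≤ 5).
R(k) = B(k−1)·f(k)/C(k) = k*(k + 3)*(k + 7)*(k**2 + 13*k + 52)/(60*(3*k + 11)); s_k = R·t_k = k*(-k**2 - 13*k - 52)/(30*(k**3 + 13*k**2 + 52*k + 60)).
Check: Δs_k = 2*(-3*k - 11)/(k**5 + 23*k**4 + 203*k**3 + 853*k**2 + 1692*k + 1260). ✓

Yes. s_k = \frac{k \left(- k^{2} - 13 k - 52\right)}{30 \left(k^{3} + 13 k^{2} + 52 k + 60\right)}.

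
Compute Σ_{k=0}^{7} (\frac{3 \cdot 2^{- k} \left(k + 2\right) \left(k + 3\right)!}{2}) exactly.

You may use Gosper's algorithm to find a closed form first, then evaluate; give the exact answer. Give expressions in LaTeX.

Σ = 467757

t_(k+1)/t_k = (k + 3)*(k + 4)/(2*(k + 2)).
A = k/2 + 2, B = 1, C = k + 2.
Set up (k/2 + 2)·f(k+1) − (1)·f(k) − (k + 2) = 0.
Degrees (1,0,1) ⇒ d ≤ 0.
Solve for f: f(k) = 2 (degree 0 ≤ 0).
So s_k = (B(k−1)f/C)·t_k = (2/(k + 2))·t_k = 3*factorial(k + 3)/2**k.
s_(k+1) − s_k = 3*(k + 2)*factorial(k + 3)/(2*2**k) = t_k.
Sum = s_(8) − s_(0); s_(8) = 467775, s_(0) = 18 ⇒ 467757.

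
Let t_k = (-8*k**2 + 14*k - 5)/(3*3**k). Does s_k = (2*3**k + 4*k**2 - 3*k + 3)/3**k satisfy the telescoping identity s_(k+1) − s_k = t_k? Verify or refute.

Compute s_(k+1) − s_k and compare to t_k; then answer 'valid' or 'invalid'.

s_(k+1) = 2 - k/3**k + 4*(k + 1)**2/(3*3**k)
s_(k+1) − s_k = (-8*k**2 + 14*k - 5)/(3*3**k)
(s_(k+1) − s_k) − t_k = 0

Valid: the claim telescopes to t_k.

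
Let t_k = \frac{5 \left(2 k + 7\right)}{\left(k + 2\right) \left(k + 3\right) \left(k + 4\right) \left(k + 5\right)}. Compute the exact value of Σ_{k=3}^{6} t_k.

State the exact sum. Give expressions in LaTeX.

The ratio is (k + 2)*(2*k + 9)/((k + 6)*(2*k + 7)).
Take A(k)=k + 2, B(k)=k + 6, C(k)=k + 7/2.
Need (k + 2)·f(k+1) − (k + 5)·f(k) = k + 7/2.
From deg A=1, deg B=1, deg C=1: d=3.
Solving with deg f ≤ 3: f(k) = k*(k + 3)*(k + 6)/16.
R(k) = B(k−1)·f(k)/C(k) = k*(k + 3)*(k + 5)*(k + 6)/(8*(2*k + 7)); s_k = R·t_k = 5*k*(k + 6)/(8*(k**2 + 6*k + 8)).
s_(k+1) − s_k = 5*(2*k + 7)/(k**4 + 14*k**3 + 71*k**2 + 154*k + 120) = t_k.
Telescoping: Σ = s_(7) − s_(3) = 455/792 − (27/56) = 64/693.

Σ = 64/693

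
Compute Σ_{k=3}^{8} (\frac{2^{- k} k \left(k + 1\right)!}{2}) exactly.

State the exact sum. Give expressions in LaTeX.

Σ = 14169/2

Step 1: r(k) = (k + 1)*(k + 2)/(2*k).
Factor: A=k/2 + 1; B=1; C=k.
f must satisfy (k/2 + 1)·f(k+1) − (1)·f(k) = k.
Bound: deg f ≤ 0.
Match coefficients ⇒ f(k) = 2.
Then R = B(k−1)f/C = 2/k, so s_k = R(k)·t_k = factorial(k + 1)/2**k.
Verify: k*factorial(k + 1)/(2*2**k) matches t_k.
Evaluate s at k=9 and k=3: 14175/2 and 3; difference 14169/2.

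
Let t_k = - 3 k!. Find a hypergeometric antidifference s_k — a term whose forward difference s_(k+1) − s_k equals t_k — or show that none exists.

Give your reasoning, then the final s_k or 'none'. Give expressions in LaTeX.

The ratio is k + 1.
So A=k + 1 and B=1, with C=1.
Set up (k + 1)·f(k+1) − (1)·f(k) − (1) = 0.
d = -1 from the (1,0,0) case.
Bound -1 < 0, so the key equation has no polynomial solution.

none — t_k is not Gosper-summable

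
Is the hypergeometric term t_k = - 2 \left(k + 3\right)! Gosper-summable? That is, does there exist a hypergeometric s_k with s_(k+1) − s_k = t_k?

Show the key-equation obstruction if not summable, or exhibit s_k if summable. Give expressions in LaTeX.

Ratio r(k) = k + 4.
Take A(k)=k + 4, B(k)=1, C(k)=1.
Key eq: (k + 4)·f(k+1) = (1)·f(k) + (1).
deg f ≤ -1 (via 1,0,0).
deg f ≤ -1 is impossible — no certificate.

No — key equation has no polynomial f.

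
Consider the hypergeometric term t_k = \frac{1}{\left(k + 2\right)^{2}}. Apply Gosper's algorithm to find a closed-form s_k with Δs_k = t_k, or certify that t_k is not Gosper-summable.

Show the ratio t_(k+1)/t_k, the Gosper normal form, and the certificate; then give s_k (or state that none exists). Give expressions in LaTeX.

r(k) = (k + 2)**2/(k + 3)**2 after simplifying.
Take A(k)=k**2 + 4*k + 4, B(k)=k**2 + 6*k + 9, C(k)=1.
Set up (k**2 + 4*k + 4)·f(k+1) − (k**2 + 4*k + 4)·f(k) − (1) = 0.
From deg A=2, deg B=2, deg C=0: d=0.
Write f(k) = c0. Then LHS − RHS = -1, requiring -1 = 0: contradictory. No certificate.

no hypergeometric antidifference exists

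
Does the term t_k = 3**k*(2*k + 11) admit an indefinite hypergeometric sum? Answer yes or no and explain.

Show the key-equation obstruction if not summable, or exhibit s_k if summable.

Yes. s_k = 3**k*(k + 4).

r(k) = 3*(2*k + 13)/(2*k + 11) after simplifying.
Take A(k)=3, B(k)=1, C(k)=k + 11/2.
Solve (3)·f(k+1) − (1)·f(k) = k + 11/2.
deg f ≤ 1 (via 0,0,1).
Solving with deg f ≤ 1: f(k) = (k + 4)/2.
Then R = B(k−1)f/C = (k + 4)/(2*k + 11), so s_k = R(k)·t_k = 3**k*(k + 4).
Δs = 3**k*(2*k + 11), as required.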